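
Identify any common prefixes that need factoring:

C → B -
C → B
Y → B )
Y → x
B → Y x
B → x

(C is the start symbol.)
Yes, C has productions with common prefix 'B'

Left-factoring is needed when two productions for the same non-terminal
share a common prefix on the right-hand side.

Productions for C:
  C → B -
  C → B
Productions for Y:
  Y → B )
  Y → x
Productions for B:
  B → Y x
  B → x

Found common prefix 'B' in productions for C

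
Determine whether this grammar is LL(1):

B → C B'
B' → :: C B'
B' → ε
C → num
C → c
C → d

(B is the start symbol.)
Yes, the grammar is LL(1).

Relevant sets:
  FOLLOW(B') = { $ }

For B':
  PREDICT(B' → :: C B') = { '::' }
  PREDICT(B' → ε) = { $ }
For C:
  PREDICT(C → num) = { 'num' }
  PREDICT(C → c) = { 'c' }
  PREDICT(C → d) = { 'd' }
B has a single production, so nothing to check there.

All predict sets are disjoint. The grammar IS LL(1).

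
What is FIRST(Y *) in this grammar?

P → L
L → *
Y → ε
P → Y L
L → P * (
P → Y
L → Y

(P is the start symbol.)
FIRST sets of the non-terminals involved (from the grammar, by fixed-point iteration):
  FIRST(Y) = { ε }

To compute FIRST(Y *), process the symbols left to right:
Symbol Y is a non-terminal. Add FIRST(Y) \ {ε} = { }
Y is nullable (ε ∈ FIRST(Y)), continue to the next symbol.
Symbol * is a terminal. Add '*' and stop.
FIRST(Y *) = { '*' }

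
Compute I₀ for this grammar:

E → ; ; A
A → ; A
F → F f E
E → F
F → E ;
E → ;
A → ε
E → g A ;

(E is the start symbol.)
First, augment the grammar with E' → E
I₀ = CLOSURE({ [E' → . E] }):
  [E' → . E] has the dot before E: add [E → . ; ; A], [E → . F], [E → . ;], [E → . g A ;]
  [E → . F] has the dot before F: add [F → . F f E], [F → . E ;]
No further items can be added.

I₀ = { [E → . ; ; A], [E → . ;], [E → . F], [E → . g A ;], [E' → . E], [F → . E ;], [F → . F f E] }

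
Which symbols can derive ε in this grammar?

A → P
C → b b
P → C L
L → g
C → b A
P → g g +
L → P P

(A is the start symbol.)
None

A non-terminal is nullable if it can derive ε (the empty string): either it has an ε-production, or it has a production whose right-hand side consists entirely of nullable non-terminals.

There are no ε-productions, so no non-terminal can derive ε.
No non-terminals are nullable.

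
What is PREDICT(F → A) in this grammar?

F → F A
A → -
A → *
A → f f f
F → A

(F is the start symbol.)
PREDICT(F → A) = (FIRST(RHS) \ {ε}) ∪ (FOLLOW(F) if ε ∈ FIRST(RHS), i.e. RHS ⇒* ε)
FIRST(A) = { '*', '-', 'f' }
FIRST(A) = { '*', '-', 'f' }
ε ∉ FIRST(A), so FOLLOW(F) is not added.
PREDICT(F → A) = { '*', '-', 'f' }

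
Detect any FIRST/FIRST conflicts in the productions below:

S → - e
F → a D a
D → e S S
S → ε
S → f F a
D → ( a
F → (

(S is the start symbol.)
No FIRST/FIRST conflicts.

A FIRST/FIRST conflict occurs when two productions N → α and N → β for the same non-terminal have FIRST(α) ∩ FIRST(β) ≠ ∅ (with ε ∈ FIRST of a nullable right-hand side, so two nullable alternatives also conflict).

Productions for S:
  S → - e: FIRST = { '-' }
  S → ε: FIRST = { ε }
  S → f F a: FIRST = { 'f' }
Productions for F:
  F → a D a: FIRST = { 'a' }
  F → (: FIRST = { '(' }
Productions for D:
  D → e S S: FIRST = { 'e' }
  D → ( a: FIRST = { '(' }

All alternatives of each non-terminal have pairwise disjoint FIRST sets.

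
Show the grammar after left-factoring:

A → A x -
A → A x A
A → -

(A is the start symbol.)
A → A x A'
A' → -
A' → A
A → -

Left-factoring transforms A → αβ₁ | αβ₂ into A → αA' and A' → β₁ | β₂
(α is the longest common prefix among the alternatives). Repeat until
no nonterminal has two alternatives with a common prefix.

Round 1: A has alternatives sharing prefix 'A x'. Introduce A': A → A x A'
  Add: A' → -
  Add: A' → A

No remaining common prefixes — done.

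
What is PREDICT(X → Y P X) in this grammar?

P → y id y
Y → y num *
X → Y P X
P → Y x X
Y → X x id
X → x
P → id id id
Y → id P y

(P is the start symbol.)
PREDICT(X → Y P X) = (FIRST(RHS) \ {ε}) ∪ (FOLLOW(X) if ε ∈ FIRST(RHS), i.e. RHS ⇒* ε)
FIRST(Y) = { 'id', 'x', 'y' }
FIRST(Y P X) = { 'id', 'x', 'y' }
ε ∉ FIRST(Y P X), so FOLLOW(X) is not added.
PREDICT(X → Y P X) = { 'id', 'x', 'y' }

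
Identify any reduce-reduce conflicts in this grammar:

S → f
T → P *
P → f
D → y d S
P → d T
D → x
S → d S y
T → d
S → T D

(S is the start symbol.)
A reduce-reduce conflict occurs when an LR(0) state has two complete items [A → α .] and [B → β .] — both call for a reduction, and with no lookahead the parser cannot choose between them.

Augment with S' → S and build the canonical LR(0) collection (I0 = CLOSURE({[S' → . S]}), then GOTO on every symbol after a dot until no new states appear). It has 15 states:
  I0: { [P → . d T], [P → . f], [S → . T D], [S → . d S y], [S → . f], [S' → . S], [T → . P *], [T → . d] }  — shift
  I1: { [T → P . *] }  — shift
  I2: { [S' → S .] }  — accept
  I3: { [D → . x], [D → . y d S], [S → T . D] }  — shift
  I4: { [P → . d T], [P → . f], [P → d . T], [S → . T D], [S → . d S y], [S → . f], [S → d . S y], [T → . P *], [T → . d], [T → d .] }  — shift, reduce
  I5: { [P → f .], [S → f .] }  — 2 reduces
  I6: { [S → d S . y] }  — shift
  I7: { [D → . x], [D → . y d S], [P → d T .], [S → T . D] }  — shift, reduce
  I8: { [S → T D .] }  — reduce
  I9: { [D → x .] }  — reduce
  I10: { [D → y . d S] }  — shift
  I11: { [D → y d . S], [P → . d T], [P → . f], [S → . T D], [S → . d S y], [S → . f], [T → . P *], [T → . d] }  — shift
  I12: { [D → y d S .] }  — reduce
  I13: { [S → d S y .] }  — reduce
  I14: { [T → P * .] }  — reduce

I5 contains complete items [P → f .], [S → f .] — reduce-reduce conflict.

Answer: Yes — I5: [P → f .] vs [S → f .]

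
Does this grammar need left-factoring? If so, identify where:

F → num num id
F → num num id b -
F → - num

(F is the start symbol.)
Yes, F has productions with common prefix 'num num id'

Left-factoring is needed when two productions for the same non-terminal
share a common prefix on the right-hand side.

Productions for F:
  F → num num id
  F → num num id b -
  F → - num

Found common prefix 'num num id' in productions for F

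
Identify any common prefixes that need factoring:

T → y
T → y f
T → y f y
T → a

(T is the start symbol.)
Left-factoring is needed when two productions for the same non-terminal
share a common prefix on the right-hand side.

Productions for T:
  T → y
  T → y f
  T → y f y
  T → a

Found common prefix 'y' in productions for T

Answer: Yes, T has productions with common prefix 'y'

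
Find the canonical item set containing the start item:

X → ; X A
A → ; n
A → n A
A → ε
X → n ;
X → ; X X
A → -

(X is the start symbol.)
{ [X → . ; X A], [X → . ; X X], [X → . n ;], [X' → . X] }

First, augment the grammar with X' → X
I₀ = CLOSURE({ [X' → . X] }):
  [X' → . X] has the dot before X: add [X → . ; X A], [X → . n ;], [X → . ; X X]
No further items can be added.

I₀ = { [X → . ; X A], [X → . ; X X], [X → . n ;], [X' → . X] }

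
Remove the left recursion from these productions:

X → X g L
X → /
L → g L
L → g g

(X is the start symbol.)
X → / X'
X' → g L X'
X' → ε
L → g L
L → g g

X is directly left-recursive. The standard transformation for
  A → A α₁ | ... | A α_m | β₁ | ... | β_n
is
  A  → β₁ A' | ... | β_n A'
  A' → α₁ A' | ... | α_m A' | ε

X → / becomes X → / X'
X → X g L becomes X' → g L X'
Add X' → ε

Productions for other non-terminals are unchanged:
  L → g L
  L → g g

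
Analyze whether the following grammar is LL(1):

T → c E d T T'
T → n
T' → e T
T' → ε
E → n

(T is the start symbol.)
A grammar is LL(1) if for each non-terminal N with multiple productions, the predict sets of those productions are pairwise disjoint, where PREDICT(N → α) = (FIRST(α) \ {ε}) ∪ (FOLLOW(N) if α ⇒* ε).

Relevant sets:
  FOLLOW(T') = { $, 'e' }

For T:
  PREDICT(T → c E d T T') = { 'c' }
  PREDICT(T → n) = { 'n' }
For T':
  PREDICT(T' → e T) = { 'e' }
  PREDICT(T' → ε) = { $, 'e' }
E has a single production, so nothing to check there.

Conflict found: Predict set conflict for T': { 'e' }
The grammar is NOT LL(1).

Answer: No. Predict set conflict for T': { 'e' }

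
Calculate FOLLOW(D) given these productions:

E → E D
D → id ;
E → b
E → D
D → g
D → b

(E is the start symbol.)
In E → E D: D is at the end, add FOLLOW(E)
In E → D: D is at the end, add FOLLOW(E)

The FOLLOW sets referred to above (computed the same way, to a fixed point):
  FOLLOW(E) = { $, 'b', 'g', 'id' }

Taking the union: FOLLOW(D) = { $, 'b', 'g', 'id' }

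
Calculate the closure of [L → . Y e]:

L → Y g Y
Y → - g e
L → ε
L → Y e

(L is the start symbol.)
{ [L → . Y e], [Y → . - g e] }

To compute CLOSURE, for each item [A → α.Bβ] where B is a non-terminal, add [B → .γ] for all productions B → γ; repeat for the newly added items until nothing changes.

Start with: [L → . Y e]
  [L → . Y e] has the dot before Y: add [Y → . - g e]
No further items can be added.

CLOSURE = { [L → . Y e], [Y → . - g e] }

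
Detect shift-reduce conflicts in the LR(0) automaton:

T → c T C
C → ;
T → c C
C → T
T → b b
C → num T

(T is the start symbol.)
Yes — I6: [C → T .] vs [C → . ;]

Augment with T' → T and build the canonical LR(0) collection (I0 = CLOSURE({[T' → . T]}), then GOTO on every symbol after a dot until no new states appear). It has 12 states:
  I0: { [T → . b b], [T → . c C], [T → . c T C], [T' → . T] }  — shift
  I1: { [T' → T .] }  — accept
  I2: { [T → b . b] }  — shift
  I3: { [C → . ;], [C → . T], [C → . num T], [T → . b b], [T → . c C], [T → . c T C], [T → c . C], [T → c . T C] }  — shift
  I4: { [C → ; .] }  — reduce
  I5: { [T → c C .] }  — reduce
  I6: { [C → . ;], [C → . T], [C → . num T], [C → T .], [T → . b b], [T → . c C], [T → . c T C], [T → c T . C] }  — shift, reduce
  I7: { [C → num . T], [T → . b b], [T → . c C], [T → . c T C] }  — shift
  I8: { [C → num T .] }  — reduce
  I9: { [T → c T C .] }  — reduce
  I10: { [C → T .] }  — reduce
  I11: { [T → b b .] }  — reduce

I6 contains reduce item [C → T .] and shift items [C → . ;], [C → . num T], [T → . b b], [T → . c C], [T → . c T C] — shift-reduce conflict.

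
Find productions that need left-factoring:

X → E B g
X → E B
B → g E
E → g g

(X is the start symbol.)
Yes, X has productions with common prefix 'E B'

Left-factoring is needed when two productions for the same non-terminal
share a common prefix on the right-hand side.

Productions for X:
  X → E B g
  X → E B

Found common prefix 'E B' in productions for X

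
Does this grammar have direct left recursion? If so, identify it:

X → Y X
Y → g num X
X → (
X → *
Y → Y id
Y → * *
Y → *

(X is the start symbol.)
Yes, Y is left-recursive

Direct left recursion occurs when N → N α for some non-terminal N (the right-hand side begins with the left-hand side itself).

X → Y X: starts with Y
Y → g num X: starts with g
X → (: starts with '('
X → *: starts with '*'
Y → Y id: LEFT RECURSIVE (starts with Y)
Y → * *: starts with '*'
Y → *: starts with '*'

The grammar has direct left recursion on: Y.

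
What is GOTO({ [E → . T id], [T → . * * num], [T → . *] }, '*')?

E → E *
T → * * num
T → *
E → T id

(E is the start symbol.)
GOTO(I, '*') = CLOSURE({ [A → αX.β] : [A → α.Xβ] ∈ I, X = '*' })

Items with dot before '*', with the dot advanced:
  [T → . *] → [T → * .]
  [T → . * * num] → [T → * . * num]
Closure adds nothing (no advanced item has the dot before a non-terminal).

GOTO = { [T → * . * num], [T → * .] }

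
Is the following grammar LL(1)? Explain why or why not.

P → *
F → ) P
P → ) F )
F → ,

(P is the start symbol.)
For P:
  PREDICT(P → '*') = { '*' }
  PREDICT(P → ')' F ')') = { ')' }
For F:
  PREDICT(F → ')' P) = { ')' }
  PREDICT(F → ',') = { ',' }

All predict sets are disjoint. The grammar IS LL(1).

Answer: Yes, the grammar is LL(1).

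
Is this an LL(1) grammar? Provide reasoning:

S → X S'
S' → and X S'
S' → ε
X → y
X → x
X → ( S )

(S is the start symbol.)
Yes, the grammar is LL(1).

Relevant sets:
  FOLLOW(S') = { $, ')' }

For S':
  PREDICT(S' → and X S') = { 'and' }
  PREDICT(S' → ε) = { $, ')' }
For X:
  PREDICT(X → y) = { 'y' }
  PREDICT(X → x) = { 'x' }
  PREDICT(X → '(' S ')') = { '(' }
S has a single production, so nothing to check there.

All predict sets are disjoint. The grammar IS LL(1).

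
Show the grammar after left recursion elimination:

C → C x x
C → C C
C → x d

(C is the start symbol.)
C is directly left-recursive. The standard transformation for
  A → A α₁ | ... | A α_m | β₁ | ... | β_n
is
  A  → β₁ A' | ... | β_n A'
  A' → α₁ A' | ... | α_m A' | ε

C → x d becomes C → x d C'
C → C x x becomes C' → x x C'
C → C C becomes C' → C C'
Add C' → ε

Resulting grammar:
C → x d C'
C' → x x C'
C' → C C'
C' → ε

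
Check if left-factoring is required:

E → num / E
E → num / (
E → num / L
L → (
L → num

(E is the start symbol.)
Yes, E has productions with common prefix 'num /'

Left-factoring is needed when two productions for the same non-terminal
share a common prefix on the right-hand side.

Productions for E:
  E → num / E
  E → num / (
  E → num / L
Productions for L:
  L → (
  L → num

Found common prefix 'num /' in productions for E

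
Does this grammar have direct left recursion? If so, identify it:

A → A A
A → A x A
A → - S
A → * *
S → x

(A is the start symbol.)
Yes, A is left-recursive

Direct left recursion occurs when N → N α for some non-terminal N (the right-hand side begins with the left-hand side itself).

A → A A: LEFT RECURSIVE (starts with A)
A → A x A: LEFT RECURSIVE (starts with A)
A → - S: starts with '-'
A → * *: starts with '*'
S → x: starts with x

The grammar has direct left recursion on: A.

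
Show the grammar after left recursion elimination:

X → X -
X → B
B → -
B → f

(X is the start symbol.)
X → B X'
X' → - X'
X' → ε
B → -
B → f

X is directly left-recursive. The standard transformation for
  A → A α₁ | ... | A α_m | β₁ | ... | β_n
is
  A  → β₁ A' | ... | β_n A'
  A' → α₁ A' | ... | α_m A' | ε

X → B becomes X → B X'
X → X - becomes X' → - X'
Add X' → ε

Productions for other non-terminals are unchanged:
  B → -
  B → f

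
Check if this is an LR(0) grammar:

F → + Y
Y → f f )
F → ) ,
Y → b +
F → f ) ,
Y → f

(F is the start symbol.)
No. Shift-reduce conflict between [Y → f .] and [Y → f . f )]

Augment with F' → F and build the canonical LR(0) collection (I0 = CLOSURE({[F' → . F]}), then GOTO on every symbol after a dot until no new states appear). It has 14 states:
  I0: { [F → . ) ,], [F → . + Y], [F → . f ) ,], [F' → . F] }  — shift
  I1: { [F → ) . ,] }  — shift
  I2: { [F → + . Y], [Y → . b +], [Y → . f f )], [Y → . f] }  — shift
  I3: { [F' → F .] }  — accept
  I4: { [F → f . ) ,] }  — shift
  I5: { [F → f ) . ,] }  — shift
  I6: { [F → f ) , .] }  — reduce
  I7: { [F → + Y .] }  — reduce
  I8: { [Y → b . +] }  — shift
  I9: { [Y → f . f )], [Y → f .] }  — shift, reduce
  I10: { [Y → f f . )] }  — shift
  I11: { [Y → f f ) .] }  — reduce
  I12: { [Y → b + .] }  — reduce
  I13: { [F → ) , .] }  — reduce

Conflict in state I9:
  Shift-reduce conflict between [Y → f .] and [Y → f . f )]
So the grammar is NOT LR(0).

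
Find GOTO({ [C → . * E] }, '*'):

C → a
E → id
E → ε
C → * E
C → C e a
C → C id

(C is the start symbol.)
GOTO(I, '*') = CLOSURE({ [A → αX.β] : [A → α.Xβ] ∈ I, X = '*' })

Items with dot before '*', with the dot advanced:
  [C → . * E] → [C → * . E]
Closure of the advanced items:
  [C → * . E] has the dot before E: add [E → . id], [E → .]

GOTO = { [C → * . E], [E → . id], [E → .] }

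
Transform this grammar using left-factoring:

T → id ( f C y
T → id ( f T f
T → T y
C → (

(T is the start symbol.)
T → id ( f T'
T' → C y
T' → T f
T → T y
C → (

Left-factoring transforms A → αβ₁ | αβ₂ into A → αA' and A' → β₁ | β₂
(α is the longest common prefix among the alternatives). Repeat until
no nonterminal has two alternatives with a common prefix.

Round 1: T has alternatives sharing prefix 'id ( f'. Introduce T': T → id ( f T'
  Add: T' → C y
  Add: T' → T f

No remaining common prefixes — done.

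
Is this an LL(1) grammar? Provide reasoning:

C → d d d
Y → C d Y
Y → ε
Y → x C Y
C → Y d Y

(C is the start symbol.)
No. Predict set conflict for C: { 'd' }

A grammar is LL(1) if for each non-terminal N with multiple productions, the predict sets of those productions are pairwise disjoint, where PREDICT(N → α) = (FIRST(α) \ {ε}) ∪ (FOLLOW(N) if α ⇒* ε).

Relevant sets:
  FIRST(Y) = { 'd', 'x', ε }
  FIRST(C) = { 'd', 'x' }
  FOLLOW(Y) = { $, 'd', 'x' }

For C:
  PREDICT(C → d d d) = { 'd' }
  PREDICT(C → Y d Y) = { 'd', 'x' }
For Y:
  PREDICT(Y → C d Y) = { 'd', 'x' }
  PREDICT(Y → ε) = { $, 'd', 'x' }
  PREDICT(Y → x C Y) = { 'x' }

Conflict found: Predict set conflict for C: { 'd' }
The grammar is NOT LL(1).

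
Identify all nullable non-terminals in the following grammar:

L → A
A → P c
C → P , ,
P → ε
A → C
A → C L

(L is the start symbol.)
ε-productions: P → ε
So P is immediately nullable.
No further non-terminal can be added: every production for the remaining non-terminals contains a terminal or a non-nullable non-terminal.
Nullable = { 'P' }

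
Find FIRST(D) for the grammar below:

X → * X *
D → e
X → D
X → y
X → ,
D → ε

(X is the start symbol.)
{ 'e', ε }

To compute FIRST(D), examine every production with D on the left-hand side, reading each right-hand side left to right until a non-nullable symbol is reached.

From D → e:
  - e is a terminal: add 'e' and stop
From D → ε:
  - ε-production, so ε ∈ FIRST(D)

Collecting: FIRST(D) = { 'e', ε }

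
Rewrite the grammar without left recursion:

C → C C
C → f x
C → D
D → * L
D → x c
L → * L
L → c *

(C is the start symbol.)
C → f x C'
C → D C'
C' → C C'
C' → ε
D → * L
D → x c
L → * L
L → c *

C is directly left-recursive. The standard transformation for
  A → A α₁ | ... | A α_m | β₁ | ... | β_n
is
  A  → β₁ A' | ... | β_n A'
  A' → α₁ A' | ... | α_m A' | ε

C → f x becomes C → f x C'
C → D becomes C → D C'
C → C C becomes C' → C C'
Add C' → ε

Productions for other non-terminals are unchanged:
  D → * L
  D → x c
  L → * L
  L → c *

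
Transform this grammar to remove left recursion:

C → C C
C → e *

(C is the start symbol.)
C → e * C'
C' → C C'
C' → ε

C is directly left-recursive. The standard transformation for
  A → A α₁ | ... | A α_m | β₁ | ... | β_n
is
  A  → β₁ A' | ... | β_n A'
  A' → α₁ A' | ... | α_m A' | ε

C → e * becomes C → e * C'
C → C C becomes C' → C C'
Add C' → ε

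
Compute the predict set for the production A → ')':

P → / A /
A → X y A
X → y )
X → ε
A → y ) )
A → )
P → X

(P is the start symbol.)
PREDICT(A → ')') = (FIRST(RHS) \ {ε}) ∪ (FOLLOW(A) if ε ∈ FIRST(RHS), i.e. RHS ⇒* ε)
FIRST(')') = { ')' }
ε ∉ FIRST(')'), so FOLLOW(A) is not added.
PREDICT(A → ')') = { ')' }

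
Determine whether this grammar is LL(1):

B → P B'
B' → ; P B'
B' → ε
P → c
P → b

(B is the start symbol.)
A grammar is LL(1) if for each non-terminal N with multiple productions, the predict sets of those productions are pairwise disjoint, where PREDICT(N → α) = (FIRST(α) \ {ε}) ∪ (FOLLOW(N) if α ⇒* ε).

Relevant sets:
  FOLLOW(B') = { $ }

For B':
  PREDICT(B' → ';' P B') = { ';' }
  PREDICT(B' → ε) = { $ }
For P:
  PREDICT(P → c) = { 'c' }
  PREDICT(P → b) = { 'b' }
B has a single production, so nothing to check there.

All predict sets are disjoint. The grammar IS LL(1).

Answer: Yes, the grammar is LL(1).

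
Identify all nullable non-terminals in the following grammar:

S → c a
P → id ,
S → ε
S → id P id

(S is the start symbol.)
{ 'S' }

ε-productions: S → ε
So S is immediately nullable.
No further non-terminal can be added: every production for the remaining non-terminals contains a terminal or a non-nullable non-terminal.
Nullable = { 'S' }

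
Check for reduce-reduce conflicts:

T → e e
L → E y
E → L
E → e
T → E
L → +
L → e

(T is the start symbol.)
Yes — I5: [E → e .] vs [L → e .]

A reduce-reduce conflict occurs when an LR(0) state has two complete items [A → α .] and [B → β .] — both call for a reduction, and with no lookahead the parser cannot choose between them.

Augment with T' → T and build the canonical LR(0) collection (I0 = CLOSURE({[T' → . T]}), then GOTO on every symbol after a dot until no new states appear). It has 8 states:
  I0: { [E → . L], [E → . e], [L → . +], [L → . E y], [L → . e], [T → . E], [T → . e e], [T' → . T] }  — shift
  I1: { [L → + .] }  — reduce
  I2: { [L → E . y], [T → E .] }  — shift, reduce
  I3: { [E → L .] }  — reduce
  I4: { [T' → T .] }  — accept
  I5: { [E → e .], [L → e .], [T → e . e] }  — shift, 2 reduces
  I6: { [T → e e .] }  — reduce
  I7: { [L → E y .] }  — reduce

I5 contains complete items [E → e .], [L → e .] — reduce-reduce conflict.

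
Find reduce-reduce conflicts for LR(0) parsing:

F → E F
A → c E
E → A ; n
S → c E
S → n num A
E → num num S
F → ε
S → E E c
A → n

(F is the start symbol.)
Yes — I14: [A → c E .] vs [S → c E .]

Augment with F' → F and build the canonical LR(0) collection (I0 = CLOSURE({[F' → . F]}), then GOTO on every symbol after a dot until no new states appear). It has 21 states:
  I0: { [A → . c E], [A → . n], [E → . A ; n], [E → . num num S], [F → . E F], [F → .], [F' → . F] }  — shift, reduce
  I1: { [E → A . ; n] }  — shift
  I2: { [A → . c E], [A → . n], [E → . A ; n], [E → . num num S], [F → . E F], [F → .], [F → E . F] }  — shift, reduce
  I3: { [F' → F .] }  — accept
  I4: { [A → . c E], [A → . n], [A → c . E], [E → . A ; n], [E → . num num S] }  — shift
  I5: { [A → n .] }  — reduce
  I6: { [E → num . num S] }  — shift
  I7: { [A → . c E], [A → . n], [E → . A ; n], [E → . num num S], [E → num num . S], [S → . E E c], [S → . c E], [S → . n num A] }  — shift
  I8: { [A → . c E], [A → . n], [E → . A ; n], [E → . num num S], [S → E . E c] }  — shift
  I9: { [E → num num S .] }  — reduce
  I10: { [A → . c E], [A → . n], [A → c . E], [E → . A ; n], [E → . num num S], [S → c . E] }  — shift
  I11: { [A → n .], [S → n . num A] }  — shift, reduce
  I12: { [A → . c E], [A → . n], [S → n num . A] }  — shift
  I13: { [S → n num A .] }  — reduce
  I14: { [A → c E .], [S → c E .] }  — 2 reduces
  I15: { [S → E E . c] }  — shift
  I16: { [S → E E c .] }  — reduce
  I17: { [A → c E .] }  — reduce
  I18: { [F → E F .] }  — reduce
  I19: { [E → A ; . n] }  — shift
  I20: { [E → A ; n .] }  — reduce

I14 contains complete items [A → c E .], [S → c E .] — reduce-reduce conflict.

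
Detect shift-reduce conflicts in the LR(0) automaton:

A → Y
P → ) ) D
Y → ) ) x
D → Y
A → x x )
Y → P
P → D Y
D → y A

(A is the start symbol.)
Yes — I13: [P → ) ) D .] vs [D → . y A]

Augment with A' → A and build the canonical LR(0) collection (I0 = CLOSURE({[A' → . A]}), then GOTO on every symbol after a dot until no new states appear). It has 16 states:
  I0: { [A → . Y], [A → . x x )], [A' → . A], [D → . Y], [D → . y A], [P → . ) ) D], [P → . D Y], [Y → . ) ) x], [Y → . P] }  — shift
  I1: { [P → ) . ) D], [Y → ) . ) x] }  — shift
  I2: { [A' → A .] }  — accept
  I3: { [D → . Y], [D → . y A], [P → . ) ) D], [P → . D Y], [P → D . Y], [Y → . ) ) x], [Y → . P] }  — shift
  I4: { [Y → P .] }  — reduce
  I5: { [A → Y .], [D → Y .] }  — 2 reduces
  I6: { [A → x . x )] }  — shift
  I7: { [A → . Y], [A → . x x )], [D → . Y], [D → . y A], [D → y . A], [P → . ) ) D], [P → . D Y], [Y → . ) ) x], [Y → . P] }  — shift
  I8: { [D → y A .] }  — reduce
  I9: { [A → x x . )] }  — shift
  I10: { [A → x x ) .] }  — reduce
  I11: { [D → Y .], [P → D Y .] }  — 2 reduces
  I12: { [D → . Y], [D → . y A], [P → ) ) . D], [P → . ) ) D], [P → . D Y], [Y → ) ) . x], [Y → . ) ) x], [Y → . P] }  — shift
  I13: { [D → . Y], [D → . y A], [P → ) ) D .], [P → . ) ) D], [P → . D Y], [P → D . Y], [Y → . ) ) x], [Y → . P] }  — shift, reduce
  I14: { [D → Y .] }  — reduce
  I15: { [Y → ) ) x .] }  — reduce

I13 contains reduce item [P → ) ) D .] and shift items [D → . y A], [P → . ) ) D], [Y → . ) ) x] — shift-reduce conflict.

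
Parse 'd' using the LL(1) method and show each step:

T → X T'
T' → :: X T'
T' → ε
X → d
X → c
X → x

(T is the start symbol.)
LL(1) parsing maintains a stack (initially the start symbol over $) and the input. At each step: if the stack top is a terminal, match it against the current input token; if it is a non-terminal N, replace it with the RHS of M[N, lookahead] (the unique production whose predict set contains the lookahead).

Stack is shown with the top on the left.

Stack   Input  Action
---------------------
T $     d $    output T → X T'
X T' $  d $    output X → d
d T' $  d $    match 'd'
T' $    $      output T' → ε
$       $      accept

The string is accepted.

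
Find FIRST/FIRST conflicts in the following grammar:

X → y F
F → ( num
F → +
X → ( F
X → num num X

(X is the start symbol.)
No FIRST/FIRST conflicts.

A FIRST/FIRST conflict occurs when two productions N → α and N → β for the same non-terminal have FIRST(α) ∩ FIRST(β) ≠ ∅ (with ε ∈ FIRST of a nullable right-hand side, so two nullable alternatives also conflict).

Productions for X:
  X → y F: FIRST = { 'y' }
  X → ( F: FIRST = { '(' }
  X → num num X: FIRST = { 'num' }
Productions for F:
  F → ( num: FIRST = { '(' }
  F → +: FIRST = { '+' }

All alternatives of each non-terminal have pairwise disjoint FIRST sets.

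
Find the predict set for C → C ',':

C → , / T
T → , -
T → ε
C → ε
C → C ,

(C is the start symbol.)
PREDICT(C → C ',') = (FIRST(RHS) \ {ε}) ∪ (FOLLOW(C) if ε ∈ FIRST(RHS), i.e. RHS ⇒* ε)
FIRST(C) = { ',', ε }
FIRST(C ',') = { ',' }
ε ∉ FIRST(C ','), so FOLLOW(C) is not added.
PREDICT(C → C ',') = { ',' }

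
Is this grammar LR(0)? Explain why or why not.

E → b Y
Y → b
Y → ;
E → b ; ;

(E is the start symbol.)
A grammar is LR(0) if no state in the canonical LR(0) collection has:
  - both a shift item (dot before a terminal) and a complete item (shift-reduce conflict), or
  - two or more complete items (reduce-reduce conflict; the accept item [E' → E .] counts as a complete item here).

Augment with E' → E and build the canonical LR(0) collection (I0 = CLOSURE({[E' → . E]}), then GOTO on every symbol after a dot until no new states appear). It has 7 states:
  I0: { [E → . b ; ;], [E → . b Y], [E' → . E] }  — shift
  I1: { [E' → E .] }  — accept
  I2: { [E → b . ; ;], [E → b . Y], [Y → . ;], [Y → . b] }  — shift
  I3: { [E → b ; . ;], [Y → ; .] }  — shift, reduce
  I4: { [E → b Y .] }  — reduce
  I5: { [Y → b .] }  — reduce
  I6: { [E → b ; ; .] }  — reduce

Conflict in state I3:
  Shift-reduce conflict between [Y → ; .] and [E → b ; . ;]
So the grammar is NOT LR(0).

Answer: No. Shift-reduce conflict between [Y → ; .] and [E → b ; . ;]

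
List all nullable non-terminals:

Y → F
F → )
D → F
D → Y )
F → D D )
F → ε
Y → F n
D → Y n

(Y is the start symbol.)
{ 'D', 'F', 'Y' }

A non-terminal is nullable if it can derive ε (the empty string): either it has an ε-production, or it has a production whose right-hand side consists entirely of nullable non-terminals.

ε-productions: F → ε
So F is immediately nullable.
Y → F: every symbol on the right is nullable, so Y is nullable too.
D → F: every symbol on the right is nullable, so D is nullable too.
Every non-terminal is now nullable.
Nullable = { 'D', 'F', 'Y' }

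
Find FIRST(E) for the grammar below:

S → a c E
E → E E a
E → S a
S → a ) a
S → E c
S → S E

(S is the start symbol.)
FIRST sets of the other non-terminals involved (by the same procedure, iterated to a fixed point):
  FIRST(S) = { 'a' }

From E → E E a:
  - E is the symbol being defined: contributes nothing new
    E is not nullable, so stop
From E → S a:
  - S is a non-terminal: add FIRST(S) \ {ε} = { 'a' }
    S is not nullable, so stop

Collecting: FIRST(E) = { 'a' }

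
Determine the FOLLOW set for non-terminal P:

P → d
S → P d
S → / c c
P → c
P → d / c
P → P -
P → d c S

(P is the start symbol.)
{ $, '-', 'd' }

P is the start symbol, so $ ∈ FOLLOW(P).
In S → P d: P is followed by d, add FIRST(d) \ {ε} = { 'd' }
In P → P -: P is followed by '-', add FIRST('-') \ {ε} = { '-' }

Taking the union: FOLLOW(P) = { $, '-', 'd' }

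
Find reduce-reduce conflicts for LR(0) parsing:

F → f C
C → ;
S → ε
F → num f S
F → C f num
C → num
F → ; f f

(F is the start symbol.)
No reduce-reduce conflicts

A reduce-reduce conflict occurs when an LR(0) state has two complete items [A → α .] and [B → β .] — both call for a reduction, and with no lookahead the parser cannot choose between them.

Augment with F' → F and build the canonical LR(0) collection (I0 = CLOSURE({[F' → . F]}), then GOTO on every symbol after a dot until no new states appear). It has 15 states:
  I0: { [C → . ;], [C → . num], [F → . ; f f], [F → . C f num], [F → . f C], [F → . num f S], [F' → . F] }  — shift
  I1: { [C → ; .], [F → ; . f f] }  — shift, reduce
  I2: { [F → C . f num] }  — shift
  I3: { [F' → F .] }  — accept
  I4: { [C → . ;], [C → . num], [F → f . C] }  — shift
  I5: { [C → num .], [F → num . f S] }  — shift, reduce
  I6: { [F → num f . S], [S → .] }  — reduce
  I7: { [F → num f S .] }  — reduce
  I8: { [C → ; .] }  — reduce
  I9: { [F → f C .] }  — reduce
  I10: { [C → num .] }  — reduce
  I11: { [F → C f . num] }  — shift
  I12: { [F → C f num .] }  — reduce
  I13: { [F → ; f . f] }  — shift
  I14: { [F → ; f f .] }  — reduce

No state contains more than one complete item.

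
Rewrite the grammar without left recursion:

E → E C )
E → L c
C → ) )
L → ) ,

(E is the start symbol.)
E is directly left-recursive. The standard transformation for
  A → A α₁ | ... | A α_m | β₁ | ... | β_n
is
  A  → β₁ A' | ... | β_n A'
  A' → α₁ A' | ... | α_m A' | ε

E → L c becomes E → L c E'
E → E C ) becomes E' → C ) E'
Add E' → ε

Productions for other non-terminals are unchanged:
  C → ) )
  L → ) ,

Resulting grammar:
E → L c E'
E' → C ) E'
E' → ε
C → ) )
L → ) ,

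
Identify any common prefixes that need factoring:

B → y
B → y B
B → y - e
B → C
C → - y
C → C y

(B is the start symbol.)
Left-factoring is needed when two productions for the same non-terminal
share a common prefix on the right-hand side.

Productions for B:
  B → y
  B → y B
  B → y - e
  B → C
Productions for C:
  C → - y
  C → C y

Found common prefix 'y' in productions for B

Answer: Yes, B has productions with common prefix 'y'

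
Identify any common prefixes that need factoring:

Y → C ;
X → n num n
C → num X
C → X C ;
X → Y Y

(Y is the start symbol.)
No, left-factoring is not needed

Left-factoring is needed when two productions for the same non-terminal
share a common prefix on the right-hand side.

Productions for X:
  X → n num n
  X → Y Y
Productions for C:
  C → num X
  C → X C ;

No common prefixes found.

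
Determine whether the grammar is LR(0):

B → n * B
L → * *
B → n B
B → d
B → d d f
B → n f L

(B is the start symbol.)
No. Shift-reduce conflict between [B → d .] and [B → d . d f]

A grammar is LR(0) if no state in the canonical LR(0) collection has:
  - both a shift item (dot before a terminal) and a complete item (shift-reduce conflict), or
  - two or more complete items (reduce-reduce conflict; the accept item [B' → B .] counts as a complete item here).

Augment with B' → B and build the canonical LR(0) collection (I0 = CLOSURE({[B' → . B]}), then GOTO on every symbol after a dot until no new states appear). It has 13 states:
  I0: { [B → . d d f], [B → . d], [B → . n * B], [B → . n B], [B → . n f L], [B' → . B] }  — shift
  I1: { [B' → B .] }  — accept
  I2: { [B → d . d f], [B → d .] }  — shift, reduce
  I3: { [B → . d d f], [B → . d], [B → . n * B], [B → . n B], [B → . n f L], [B → n . * B], [B → n . B], [B → n . f L] }  — shift
  I4: { [B → . d d f], [B → . d], [B → . n * B], [B → . n B], [B → . n f L], [B → n * . B] }  — shift
  I5: { [B → n B .] }  — reduce
  I6: { [B → n f . L], [L → . * *] }  — shift
  I7: { [L → * . *] }  — shift
  I8: { [B → n f L .] }  — reduce
  I9: { [L → * * .] }  — reduce
  I10: { [B → n * B .] }  — reduce
  I11: { [B → d d . f] }  — shift
  I12: { [B → d d f .] }  — reduce

Conflict in state I2:
  Shift-reduce conflict between [B → d .] and [B → d . d f]
So the grammar is NOT LR(0).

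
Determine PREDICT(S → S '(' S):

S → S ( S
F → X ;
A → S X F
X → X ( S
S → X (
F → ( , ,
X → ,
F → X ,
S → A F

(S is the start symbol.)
PREDICT(S → S '(' S) = (FIRST(RHS) \ {ε}) ∪ (FOLLOW(S) if ε ∈ FIRST(RHS), i.e. RHS ⇒* ε)
FIRST(S) = { ',' }
FIRST(S '(' S) = { ',' }
ε ∉ FIRST(S '(' S), so FOLLOW(S) is not added.
PREDICT(S → S '(' S) = { ',' }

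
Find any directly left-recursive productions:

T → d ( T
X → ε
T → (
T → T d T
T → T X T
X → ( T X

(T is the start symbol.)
Yes, T is left-recursive

T → d ( T: starts with d
X → ε: starts with ε
T → (: starts with '('
T → T d T: LEFT RECURSIVE (starts with T)
T → T X T: LEFT RECURSIVE (starts with T)
X → ( T X: starts with '('

The grammar has direct left recursion on: T.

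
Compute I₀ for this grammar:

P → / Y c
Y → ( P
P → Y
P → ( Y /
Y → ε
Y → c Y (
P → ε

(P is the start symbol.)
First, augment the grammar with P' → P
I₀ = CLOSURE({ [P' → . P] }):
  [P' → . P] has the dot before P: add [P → . / Y c], [P → . Y], [P → . ( Y /], [P → .]
  [P → . Y] has the dot before Y: add [Y → . ( P], [Y → .], [Y → . c Y (]
No further items can be added.

I₀ = { [P → . ( Y /], [P → . / Y c], [P → . Y], [P → .], [P' → . P], [Y → . ( P], [Y → . c Y (], [Y → .] }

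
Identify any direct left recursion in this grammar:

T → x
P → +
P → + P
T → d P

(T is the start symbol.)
No direct left recursion

Direct left recursion occurs when N → N α for some non-terminal N (the right-hand side begins with the left-hand side itself).

T → x: starts with x
P → +: starts with '+'
P → + P: starts with '+'
T → d P: starts with d

No direct left recursion found.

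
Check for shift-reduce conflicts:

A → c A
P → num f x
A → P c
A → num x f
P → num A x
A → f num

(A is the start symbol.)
A shift-reduce conflict occurs when an LR(0) state has both:
  - a complete (reduce) item [A → α .] (dot at the end), and
  - a shift item [B → β . c γ] (dot before a terminal).

Augment with A' → A and build the canonical LR(0) collection (I0 = CLOSURE({[A' → . A]}), then GOTO on every symbol after a dot until no new states appear). It has 15 states:
  I0: { [A → . P c], [A → . c A], [A → . f num], [A → . num x f], [A' → . A], [P → . num A x], [P → . num f x] }  — shift
  I1: { [A' → A .] }  — accept
  I2: { [A → P . c] }  — shift
  I3: { [A → . P c], [A → . c A], [A → . f num], [A → . num x f], [A → c . A], [P → . num A x], [P → . num f x] }  — shift
  I4: { [A → f . num] }  — shift
  I5: { [A → . P c], [A → . c A], [A → . f num], [A → . num x f], [A → num . x f], [P → . num A x], [P → . num f x], [P → num . A x], [P → num . f x] }  — shift
  I6: { [P → num A . x] }  — shift
  I7: { [A → f . num], [P → num f . x] }  — shift
  I8: { [A → num x . f] }  — shift
  I9: { [A → num x f .] }  — reduce
  I10: { [A → f num .] }  — reduce
  I11: { [P → num f x .] }  — reduce
  I12: { [P → num A x .] }  — reduce
  I13: { [A → c A .] }  — reduce
  I14: { [A → P c .] }  — reduce

No state contains both a complete item and a shift item.

Answer: No shift-reduce conflicts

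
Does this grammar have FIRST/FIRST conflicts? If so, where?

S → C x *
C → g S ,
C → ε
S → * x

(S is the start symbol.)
FIRST sets of the non-terminals at (or reachable through a nullable prefix from) the front of some alternative:
  FIRST(C) = { 'g', ε }

Productions for S:
  S → C x *: FIRST = { 'g', 'x' }
  S → * x: FIRST = { '*' }
Productions for C:
  C → g S ,: FIRST = { 'g' }
  C → ε: FIRST = { ε }

All alternatives of each non-terminal have pairwise disjoint FIRST sets.

Answer: No FIRST/FIRST conflicts.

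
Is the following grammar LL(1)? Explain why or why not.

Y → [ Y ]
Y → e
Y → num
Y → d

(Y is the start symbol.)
A grammar is LL(1) if for each non-terminal N with multiple productions, the predict sets of those productions are pairwise disjoint, where PREDICT(N → α) = (FIRST(α) \ {ε}) ∪ (FOLLOW(N) if α ⇒* ε).

For Y:
  PREDICT(Y → '[' Y ']') = { '[' }
  PREDICT(Y → e) = { 'e' }
  PREDICT(Y → num) = { 'num' }
  PREDICT(Y → d) = { 'd' }

All predict sets are disjoint. The grammar IS LL(1).

Answer: Yes, the grammar is LL(1).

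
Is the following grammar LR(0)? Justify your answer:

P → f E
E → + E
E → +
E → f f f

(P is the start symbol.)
Augment with P' → P and build the canonical LR(0) collection (I0 = CLOSURE({[P' → . P]}), then GOTO on every symbol after a dot until no new states appear). It has 9 states:
  I0: { [P → . f E], [P' → . P] }  — shift
  I1: { [P' → P .] }  — accept
  I2: { [E → . + E], [E → . +], [E → . f f f], [P → f . E] }  — shift
  I3: { [E → + . E], [E → + .], [E → . + E], [E → . +], [E → . f f f] }  — shift, reduce
  I4: { [P → f E .] }  — reduce
  I5: { [E → f . f f] }  — shift
  I6: { [E → f f . f] }  — shift
  I7: { [E → f f f .] }  — reduce
  I8: { [E → + E .] }  — reduce

Conflict in state I3:
  Shift-reduce conflict between [E → + .] and [E → . +]
So the grammar is NOT LR(0).

Answer: No. Shift-reduce conflict between [E → + .] and [E → . +]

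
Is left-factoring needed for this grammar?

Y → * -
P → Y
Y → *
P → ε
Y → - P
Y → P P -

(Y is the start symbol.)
Yes, Y has productions with common prefix '*'

Left-factoring is needed when two productions for the same non-terminal
share a common prefix on the right-hand side.

Productions for Y:
  Y → * -
  Y → *
  Y → - P
  Y → P P -
Productions for P:
  P → Y
  P → ε

Found common prefix '*' in productions for Y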